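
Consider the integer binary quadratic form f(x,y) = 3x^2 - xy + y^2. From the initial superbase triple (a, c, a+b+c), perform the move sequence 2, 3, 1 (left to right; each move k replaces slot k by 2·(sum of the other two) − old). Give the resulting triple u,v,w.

start (3,1,3) = (f(1,0),f(0,1),f(1,1))
replace slot 2: 2·(3+3) − 1 = 11 → (3,11,3)
replace slot 3: 2·(3+11) − 3 = 25 → (3,11,25)
replace slot 1: 2·(11+25) − 3 = 69 → (69,11,25)

69,11,25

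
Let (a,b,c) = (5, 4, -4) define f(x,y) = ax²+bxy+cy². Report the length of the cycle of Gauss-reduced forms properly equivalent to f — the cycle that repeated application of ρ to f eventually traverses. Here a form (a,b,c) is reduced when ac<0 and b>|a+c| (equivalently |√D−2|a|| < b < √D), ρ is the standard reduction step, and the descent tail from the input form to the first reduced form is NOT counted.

D = 96, ⌊√D⌋ = 9
river: ρ → (-4,4,5)
river: ρ → (5,6,-3)
river: ρ → (-3,6,5)
river: ρ → (5,4,-4)
ρ-cycle length = 4 (tail of 0 descent steps not counted)

4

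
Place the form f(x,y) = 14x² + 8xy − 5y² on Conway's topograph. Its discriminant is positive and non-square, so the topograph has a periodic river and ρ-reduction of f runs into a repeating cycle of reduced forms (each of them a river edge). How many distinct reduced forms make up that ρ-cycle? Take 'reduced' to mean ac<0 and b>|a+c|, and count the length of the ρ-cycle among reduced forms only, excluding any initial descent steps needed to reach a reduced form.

D = 344, ⌊√D⌋ = 18
descent: ρ → (-5,12,10)  [lands on river]
river: ρ → (10,8,-7)
river: ρ → (-7,6,11)
river: ρ → (11,16,-2)
river: ρ → (-2,16,11)
river: ρ → (11,6,-7)
river: ρ → (-7,8,10)
river: ρ → (10,12,-5)
river: ρ → (-5,18,1)
river: ρ → (1,18,-5)
ρ-cycle length = 10 (tail of 1 descent step not counted)

10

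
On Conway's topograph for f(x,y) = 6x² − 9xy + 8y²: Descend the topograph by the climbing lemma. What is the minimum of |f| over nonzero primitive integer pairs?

translate: b→3 (≡-9 mod 12), so (6,-9,8)→(6,3,5)
flip: (6,3,5)→(5,-3,6)
reduced (well bottom): (5,-3,6) with a≤c, −a<b≤a
well minimum = a = 5

5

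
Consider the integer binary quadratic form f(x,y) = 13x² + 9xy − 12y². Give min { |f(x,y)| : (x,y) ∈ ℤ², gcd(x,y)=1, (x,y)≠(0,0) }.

river: ρ → (-12,15,10)
river: ρ → (10,25,-2)
river: ρ → (-2,23,22)
river: ρ → (22,21,-3)
river: ρ → (-3,21,22)
river: ρ → (22,23,-2)
river: ρ → (-2,25,10)
river: ρ → (10,15,-12)
river: ρ → (-12,9,13)
river: ρ → (13,17,-8)
river: ρ → (-8,15,15)
river: ρ → (15,15,-8)
river: ρ → (-8,17,13)
river: ρ → (13,9,-12)
closes: descent 0, river 14
min |a| on river = 2

2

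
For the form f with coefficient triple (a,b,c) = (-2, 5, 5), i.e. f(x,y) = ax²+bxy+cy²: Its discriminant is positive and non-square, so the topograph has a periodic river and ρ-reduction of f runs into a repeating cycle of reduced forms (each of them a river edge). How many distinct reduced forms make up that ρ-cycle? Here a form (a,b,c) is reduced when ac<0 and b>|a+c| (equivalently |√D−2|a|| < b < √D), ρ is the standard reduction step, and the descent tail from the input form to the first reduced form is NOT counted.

D = 65, ⌊√D⌋ = 8
river: ρ → (5,5,-2)
river: ρ → (-2,7,2)
river: ρ → (2,5,-5)
river: ρ → (-5,5,2)
river: ρ → (2,7,-2)
river: ρ → (-2,5,5)
ρ-cycle length = 6 (tail of 0 descent steps not counted)

6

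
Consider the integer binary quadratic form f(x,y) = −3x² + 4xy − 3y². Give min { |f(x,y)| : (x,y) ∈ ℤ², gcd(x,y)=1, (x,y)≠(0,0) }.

translate: b→2 (≡-4 mod 6), so (3,-4,3)→(3,2,2)
flip: (3,2,2)→(2,-2,3)
translate: b→2 (≡-2 mod 4), so (2,-2,3)→(2,2,3)
reduced (well bottom): (2,2,3) with a≤c, −a<b≤a
well minimum |f| = |-2| = 2 (negative-definite)

2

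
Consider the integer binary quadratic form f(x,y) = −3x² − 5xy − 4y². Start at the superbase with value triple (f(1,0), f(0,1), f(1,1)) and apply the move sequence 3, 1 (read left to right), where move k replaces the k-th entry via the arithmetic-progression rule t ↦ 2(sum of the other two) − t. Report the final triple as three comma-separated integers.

start (-3,-4,-12) = (f(1,0),f(0,1),f(1,1))
replace slot 3: 2·((-3)+(-4)) − (-12) = -2 → (-3,-4,-2)
replace slot 1: 2·((-4)+(-2)) − (-3) = -9 → (-9,-4,-2)

-9,-4,-2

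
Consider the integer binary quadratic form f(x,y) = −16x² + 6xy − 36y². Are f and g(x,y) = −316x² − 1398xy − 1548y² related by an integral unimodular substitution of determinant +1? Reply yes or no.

D₁ = -2268, D₂ = -2268
f is negative-definite; reduce −f:
−f: reduced (well bottom): (16,-6,36) with a≤c, −a<b≤a
flip sign back: reduced form of f is (-16,6,-36)
g is negative-definite; reduce −g:
−g: translate: b→134 (≡1398 mod 632), so (316,1398,1548)→(316,134,16)
−g: flip: (316,134,16)→(16,-134,316)
−g: translate: b→-6 (≡-134 mod 32), so (16,-134,316)→(16,-6,36)
−g: reduced (well bottom): (16,-6,36) with a≤c, −a<b≤a
flip sign back: reduced form of g is (-16,6,-36)
reduced forms (-16, 6, -36) vs (-16, 6, -36) ⇒ equivalent

yes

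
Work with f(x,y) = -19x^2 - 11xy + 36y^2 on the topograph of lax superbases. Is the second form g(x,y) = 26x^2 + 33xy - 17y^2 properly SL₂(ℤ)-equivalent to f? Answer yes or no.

D₁ = 2857, D₂ = 2857
river cycle of f (length 42): (-19, 27, 28), (28, 29, -18), (-18, 43, 14), (14, 41, -21), (-21, 43, 12), (12, 53, -1), (-1, 53, 12), (12, 43, -21), (-21, 41, 14), (14, 43, -18), … (32 more)
river cycle of g (length 46): (-17, 35, 24), (24, 13, -28), (-28, 43, 9), (9, 47, -18), (-18, 25, 31), (31, 37, -12), (-12, 35, 34), (34, 33, -13), (-13, 45, 16), (16, 51, -4), … (36 more)
cycles differ ⇒ inequivalent

no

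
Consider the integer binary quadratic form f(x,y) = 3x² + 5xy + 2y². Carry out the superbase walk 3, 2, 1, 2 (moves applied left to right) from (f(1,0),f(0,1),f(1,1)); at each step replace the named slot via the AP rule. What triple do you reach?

start (3,2,10) = (f(1,0),f(0,1),f(1,1))
replace slot 3: 2·(3+2) − 10 = 0 → (3,2,0)
replace slot 2: 2·(3+0) − 2 = 4 → (3,4,0)
replace slot 1: 2·(4+0) − 3 = 5 → (5,4,0)
replace slot 2: 2·(5+0) − 4 = 6 → (5,6,0)

5,6,0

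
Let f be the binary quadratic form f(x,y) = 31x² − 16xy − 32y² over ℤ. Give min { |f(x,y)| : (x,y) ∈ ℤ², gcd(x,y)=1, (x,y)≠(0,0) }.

descent: ρ → (-32,16,31)  [lands on river]
river: ρ → (31,46,-17)
river: ρ → (-17,56,16)
river: ρ → (16,40,-41)
river: ρ → (-41,42,15)
river: ρ → (15,48,-32)
closes: descent 1, river 6
min |a| on river = 15

15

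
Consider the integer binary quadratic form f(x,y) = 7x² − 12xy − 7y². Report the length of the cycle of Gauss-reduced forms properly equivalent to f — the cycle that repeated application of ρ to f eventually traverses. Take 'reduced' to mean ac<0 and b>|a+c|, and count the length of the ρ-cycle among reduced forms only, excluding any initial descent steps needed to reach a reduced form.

D = 340, ⌊√D⌋ = 18
descent: ρ → (-7,12,7)  [lands on river]
river: ρ → (7,16,-3)
river: ρ → (-3,14,12)
river: ρ → (12,10,-5)
river: ρ → (-5,10,12)
river: ρ → (12,14,-3)
river: ρ → (-3,16,7)
river: ρ → (7,12,-7)
river: ρ → (-7,16,3)
river: ρ → (3,14,-12)
river: ρ → (-12,10,5)
river: ρ → (5,10,-12)
river: ρ → (-12,14,3)
river: ρ → (3,16,-7)
ρ-cycle length = 14 (tail of 1 descent step not counted)

14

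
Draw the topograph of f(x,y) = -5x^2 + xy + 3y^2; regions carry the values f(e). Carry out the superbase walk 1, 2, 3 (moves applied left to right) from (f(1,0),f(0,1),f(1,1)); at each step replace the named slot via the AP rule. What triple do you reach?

start (-5,3,-1) = (f(1,0),f(0,1),f(1,1))
replace slot 1: 2·(3+(-1)) − (-5) = 9 → (9,3,-1)
replace slot 2: 2·(9+(-1)) − 3 = 13 → (9,13,-1)
replace slot 3: 2·(9+13) − (-1) = 45 → (9,13,45)

9,13,45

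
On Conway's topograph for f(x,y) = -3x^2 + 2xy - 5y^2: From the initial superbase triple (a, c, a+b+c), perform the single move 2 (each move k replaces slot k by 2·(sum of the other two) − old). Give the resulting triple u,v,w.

start (-3,-5,-6) = (f(1,0),f(0,1),f(1,1))
replace slot 2: 2·((-3)+(-6)) − (-5) = -13 → (-3,-13,-6)

-3,-13,-6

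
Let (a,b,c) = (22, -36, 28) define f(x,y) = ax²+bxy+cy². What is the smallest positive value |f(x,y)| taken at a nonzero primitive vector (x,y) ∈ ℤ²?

translate: b→8 (≡-36 mod 44), so (22,-36,28)→(22,8,14)
flip: (22,8,14)→(14,-8,22)
reduced (well bottom): (14,-8,22) with a≤c, −a<b≤a
well minimum = a = 14

14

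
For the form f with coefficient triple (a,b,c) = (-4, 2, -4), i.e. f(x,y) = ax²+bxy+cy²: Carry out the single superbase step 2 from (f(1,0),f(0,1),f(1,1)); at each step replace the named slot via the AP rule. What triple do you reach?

start (-4,-4,-6) = (f(1,0),f(0,1),f(1,1))
replace slot 2: 2·((-4)+(-6)) − (-4) = -16 → (-4,-16,-6)

-4,-16,-6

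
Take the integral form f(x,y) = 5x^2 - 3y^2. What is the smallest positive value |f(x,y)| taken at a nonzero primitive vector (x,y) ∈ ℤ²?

descent: ρ → (-3,6,2)  [lands on river]
river: ρ → (2,6,-3)
closes: descent 1, river 2
min |a| on river = 2

2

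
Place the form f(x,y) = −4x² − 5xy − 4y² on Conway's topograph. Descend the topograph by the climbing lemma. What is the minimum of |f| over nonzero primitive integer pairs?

translate: b→-3 (≡5 mod 8), so (4,5,4)→(4,-3,3)
flip: (4,-3,3)→(3,3,4)
reduced (well bottom): (3,3,4) with a≤c, −a<b≤a
well minimum |f| = |-3| = 3 (negative-definite)

3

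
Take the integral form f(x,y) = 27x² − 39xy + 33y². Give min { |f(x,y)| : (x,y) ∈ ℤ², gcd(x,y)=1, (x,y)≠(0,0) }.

translate: b→15 (≡-39 mod 54), so (27,-39,33)→(27,15,21)
flip: (27,15,21)→(21,-15,27)
reduced (well bottom): (21,-15,27) with a≤c, −a<b≤a
well minimum = a = 21

21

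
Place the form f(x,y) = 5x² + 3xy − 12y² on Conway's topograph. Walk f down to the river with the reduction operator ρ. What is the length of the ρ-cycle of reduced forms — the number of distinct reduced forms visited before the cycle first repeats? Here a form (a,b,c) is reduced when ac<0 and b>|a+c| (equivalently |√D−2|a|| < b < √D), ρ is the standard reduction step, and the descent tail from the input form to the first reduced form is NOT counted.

D = 249, ⌊√D⌋ = 15
descent: ρ → (-12,-3,5)
descent: ρ → (5,13,-4)  [lands on river]
river: ρ → (-4,11,8)
river: ρ → (8,5,-7)
river: ρ → (-7,9,6)
river: ρ → (6,15,-1)
river: ρ → (-1,15,6)
river: ρ → (6,9,-7)
river: ρ → (-7,5,8)
river: ρ → (8,11,-4)
river: ρ → (-4,13,5)
river: ρ → (5,7,-10)
river: ρ → (-10,13,2)
river: ρ → (2,15,-3)
river: ρ → (-3,15,2)
river: ρ → (2,13,-10)
river: ρ → (-10,7,5)
ρ-cycle length = 16 (tail of 2 descent steps not counted)

16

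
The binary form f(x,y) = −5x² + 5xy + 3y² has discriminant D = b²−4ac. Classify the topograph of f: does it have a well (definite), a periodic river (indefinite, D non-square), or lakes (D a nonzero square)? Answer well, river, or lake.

D = b²−4ac = 5² − 4·(-5)·3 = 85
D > 0 non-square ⇒ indefinite ⇒ periodic river

river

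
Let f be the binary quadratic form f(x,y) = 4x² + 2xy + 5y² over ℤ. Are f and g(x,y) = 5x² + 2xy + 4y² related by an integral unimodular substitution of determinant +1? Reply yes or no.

D₁ = -76, D₂ = -76
f: reduced (well bottom): (4,2,5) with a≤c, −a<b≤a
g: flip: (5,2,4)→(4,-2,5)
g: reduced (well bottom): (4,-2,5) with a≤c, −a<b≤a
reduced forms (4, 2, 5) vs (4, -2, 5) ⇒ inequivalent

no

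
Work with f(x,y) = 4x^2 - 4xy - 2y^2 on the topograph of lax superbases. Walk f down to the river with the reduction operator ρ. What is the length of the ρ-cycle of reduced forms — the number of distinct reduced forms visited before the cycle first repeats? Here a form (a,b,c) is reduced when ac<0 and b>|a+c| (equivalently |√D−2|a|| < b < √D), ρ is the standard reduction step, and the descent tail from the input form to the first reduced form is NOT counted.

D = 48, ⌊√D⌋ = 6
descent: ρ → (-2,4,4)  [lands on river]
river: ρ → (4,4,-2)
ρ-cycle length = 2 (tail of 1 descent step not counted)

2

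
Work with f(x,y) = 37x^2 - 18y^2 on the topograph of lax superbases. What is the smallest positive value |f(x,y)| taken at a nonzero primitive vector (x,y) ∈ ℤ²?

descent: ρ → (-18,36,19)  [lands on river]
river: ρ → (19,40,-14)
river: ρ → (-14,44,13)
river: ρ → (13,34,-29)
river: ρ → (-29,24,18)
river: ρ → (18,48,-5)
river: ρ → (-5,42,45)
river: ρ → (45,48,-2)
river: ρ → (-2,48,45)
river: ρ → (45,42,-5)
river: ρ → (-5,48,18)
river: ρ → (18,24,-29)
river: ρ → (-29,34,13)
river: ρ → (13,44,-14)
river: ρ → (-14,40,19)
river: ρ → (19,36,-18)
closes: descent 1, river 16
min |a| on river = 2

2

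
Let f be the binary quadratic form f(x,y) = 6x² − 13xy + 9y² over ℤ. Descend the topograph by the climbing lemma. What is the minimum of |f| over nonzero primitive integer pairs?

translate: b→-1 (≡-13 mod 12), so (6,-13,9)→(6,-1,2)
flip: (6,-1,2)→(2,1,6)
reduced (well bottom): (2,1,6) with a≤c, −a<b≤a
well minimum = a = 2

2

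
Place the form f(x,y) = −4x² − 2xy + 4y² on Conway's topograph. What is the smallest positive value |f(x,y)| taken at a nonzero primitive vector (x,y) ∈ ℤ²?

descent: ρ → (4,2,-4)  [lands on river]
river: ρ → (-4,6,2)
river: ρ → (2,6,-4)
river: ρ → (-4,2,4)
river: ρ → (4,6,-2)
river: ρ → (-2,6,4)
closes: descent 1, river 6
min |a| on river = 2

2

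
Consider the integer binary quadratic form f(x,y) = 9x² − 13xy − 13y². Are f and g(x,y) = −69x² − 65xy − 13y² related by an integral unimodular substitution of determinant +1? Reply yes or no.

D₁ = 637, D₂ = 637
river cycle of f (length 6): (-13, 13, 9), (9, 23, -3), (-3, 25, 1), (1, 25, -3), (-3, 23, 9), (9, 13, -13)
river cycle of g (length 6): (-13, 13, 9), (9, 23, -3), (-3, 25, 1), (1, 25, -3), (-3, 23, 9), (9, 13, -13)
cycles coincide ⇒ equivalent

yes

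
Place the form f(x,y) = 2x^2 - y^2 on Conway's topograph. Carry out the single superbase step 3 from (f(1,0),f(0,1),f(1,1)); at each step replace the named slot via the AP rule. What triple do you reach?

start (2,-1,1) = (f(1,0),f(0,1),f(1,1))
replace slot 3: 2·(2+(-1)) − 1 = 1 → (2,-1,1)

2,-1,1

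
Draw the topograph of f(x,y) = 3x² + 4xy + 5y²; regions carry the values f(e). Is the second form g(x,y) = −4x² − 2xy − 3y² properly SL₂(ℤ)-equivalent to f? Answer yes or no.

D₁ = -44, D₂ = -44
f: translate: b→-2 (≡4 mod 6), so (3,4,5)→(3,-2,4)
f: reduced (well bottom): (3,-2,4) with a≤c, −a<b≤a
g is negative-definite; reduce −g:
−g: flip: (4,2,3)→(3,-2,4)
−g: reduced (well bottom): (3,-2,4) with a≤c, −a<b≤a
flip sign back: reduced form of g is (-3,2,-4)
reduced forms (3, -2, 4) vs (-3, 2, -4) ⇒ inequivalent

no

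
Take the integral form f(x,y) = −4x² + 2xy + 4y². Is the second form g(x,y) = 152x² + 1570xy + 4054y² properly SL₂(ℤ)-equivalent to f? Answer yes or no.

D₁ = 68, D₂ = 68
river cycle of f (length 6): (4, 6, -2), (-2, 6, 4), (4, 2, -4), (-4, 6, 2), (2, 6, -4), (-4, 2, 4)
river cycle of g (length 6): (4, 6, -2), (-2, 6, 4), (4, 2, -4), (-4, 6, 2), (2, 6, -4), (-4, 2, 4)
cycles coincide ⇒ equivalent

yes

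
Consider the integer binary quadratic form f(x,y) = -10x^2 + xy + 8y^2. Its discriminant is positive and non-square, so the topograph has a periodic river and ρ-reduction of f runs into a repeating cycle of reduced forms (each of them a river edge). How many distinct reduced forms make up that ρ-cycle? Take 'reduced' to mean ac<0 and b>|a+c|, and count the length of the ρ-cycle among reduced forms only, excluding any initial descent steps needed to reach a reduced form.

D = 321, ⌊√D⌋ = 17
descent: ρ → (8,15,-3)  [lands on river]
river: ρ → (-3,15,8)
river: ρ → (8,17,-1)
river: ρ → (-1,17,8)
ρ-cycle length = 4 (tail of 1 descent step not counted)

4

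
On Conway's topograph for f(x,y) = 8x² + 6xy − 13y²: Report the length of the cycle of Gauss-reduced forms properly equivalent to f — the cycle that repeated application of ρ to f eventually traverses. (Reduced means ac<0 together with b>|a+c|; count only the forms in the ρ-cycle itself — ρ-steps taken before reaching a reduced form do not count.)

D = 452, ⌊√D⌋ = 21
river: ρ → (-13,20,1)
river: ρ → (1,20,-13)
river: ρ → (-13,6,8)
river: ρ → (8,10,-11)
river: ρ → (-11,12,7)
river: ρ → (7,16,-7)
river: ρ → (-7,12,11)
river: ρ → (11,10,-8)
river: ρ → (-8,6,13)
river: ρ → (13,20,-1)
river: ρ → (-1,20,13)
river: ρ → (13,6,-8)
river: ρ → (-8,10,11)
river: ρ → (11,12,-7)
river: ρ → (-7,16,7)
river: ρ → (7,12,-11)
river: ρ → (-11,10,8)
river: ρ → (8,6,-13)
ρ-cycle length = 18 (tail of 0 descent steps not counted)

18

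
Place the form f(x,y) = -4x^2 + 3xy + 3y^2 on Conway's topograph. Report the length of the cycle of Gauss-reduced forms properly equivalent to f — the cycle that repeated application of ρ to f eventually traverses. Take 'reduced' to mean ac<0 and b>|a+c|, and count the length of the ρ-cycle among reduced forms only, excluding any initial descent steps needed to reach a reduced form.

D = 57, ⌊√D⌋ = 7
river: ρ → (3,3,-4)
river: ρ → (-4,5,2)
river: ρ → (2,7,-1)
river: ρ → (-1,7,2)
river: ρ → (2,5,-4)
river: ρ → (-4,3,3)
ρ-cycle length = 6 (tail of 0 descent steps not counted)

6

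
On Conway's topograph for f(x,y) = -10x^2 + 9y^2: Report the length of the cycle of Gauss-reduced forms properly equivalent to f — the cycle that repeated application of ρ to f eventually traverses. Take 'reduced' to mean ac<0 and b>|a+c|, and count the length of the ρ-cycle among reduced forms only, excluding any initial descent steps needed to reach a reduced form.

D = 360, ⌊√D⌋ = 18
descent: ρ → (9,18,-1)  [lands on river]
river: ρ → (-1,18,9)
ρ-cycle length = 2 (tail of 1 descent step not counted)

2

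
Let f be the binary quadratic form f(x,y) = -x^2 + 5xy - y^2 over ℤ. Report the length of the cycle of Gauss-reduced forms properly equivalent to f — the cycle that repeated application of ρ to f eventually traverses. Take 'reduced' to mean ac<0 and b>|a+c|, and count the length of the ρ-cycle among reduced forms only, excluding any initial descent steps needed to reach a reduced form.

D = 21, ⌊√D⌋ = 4
descent: ρ → (-1,3,3)  [lands on river]
river: ρ → (3,3,-1)
ρ-cycle length = 2 (tail of 1 descent step not counted)

2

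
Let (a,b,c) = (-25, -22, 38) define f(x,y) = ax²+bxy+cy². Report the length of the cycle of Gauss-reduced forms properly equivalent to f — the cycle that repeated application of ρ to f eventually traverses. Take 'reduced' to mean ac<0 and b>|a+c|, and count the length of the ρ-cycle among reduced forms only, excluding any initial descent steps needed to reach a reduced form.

D = 4284, ⌊√D⌋ = 65
descent: ρ → (38,22,-25)  [lands on river]
river: ρ → (-25,28,35)
river: ρ → (35,42,-18)
river: ρ → (-18,30,47)
river: ρ → (47,64,-1)
river: ρ → (-1,64,47)
river: ρ → (47,30,-18)
river: ρ → (-18,42,35)
river: ρ → (35,28,-25)
river: ρ → (-25,22,38)
river: ρ → (38,54,-9)
river: ρ → (-9,54,38)
ρ-cycle length = 12 (tail of 1 descent step not counted)

12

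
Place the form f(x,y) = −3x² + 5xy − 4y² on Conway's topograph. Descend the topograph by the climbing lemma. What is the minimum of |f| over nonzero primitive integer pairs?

translate: b→1 (≡-5 mod 6), so (3,-5,4)→(3,1,2)
flip: (3,1,2)→(2,-1,3)
reduced (well bottom): (2,-1,3) with a≤c, −a<b≤a
well minimum |f| = |-2| = 2 (negative-definite)

2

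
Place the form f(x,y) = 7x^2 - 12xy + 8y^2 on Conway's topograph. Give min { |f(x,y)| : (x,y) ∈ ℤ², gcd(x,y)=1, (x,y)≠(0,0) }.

translate: b→2 (≡-12 mod 14), so (7,-12,8)→(7,2,3)
flip: (7,2,3)→(3,-2,7)
reduced (well bottom): (3,-2,7) with a≤c, −a<b≤a
well minimum = a = 3

3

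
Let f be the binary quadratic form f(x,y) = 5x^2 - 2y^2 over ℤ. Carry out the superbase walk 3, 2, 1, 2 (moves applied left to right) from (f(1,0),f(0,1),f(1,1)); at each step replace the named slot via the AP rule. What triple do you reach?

start (5,-2,3) = (f(1,0),f(0,1),f(1,1))
replace slot 3: 2·(5+(-2)) − 3 = 3 → (5,-2,3)
replace slot 2: 2·(5+3) − (-2) = 18 → (5,18,3)
replace slot 1: 2·(18+3) − 5 = 37 → (37,18,3)
replace slot 2: 2·(37+3) − 18 = 62 → (37,62,3)

37,62,3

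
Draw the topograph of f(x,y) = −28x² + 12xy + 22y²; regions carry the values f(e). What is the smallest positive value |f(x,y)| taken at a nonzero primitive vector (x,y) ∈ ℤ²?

river: ρ → (22,32,-18)
river: ρ → (-18,40,14)
river: ρ → (14,44,-12)
river: ρ → (-12,28,38)
river: ρ → (38,48,-2)
river: ρ → (-2,48,38)
river: ρ → (38,28,-12)
river: ρ → (-12,44,14)
river: ρ → (14,40,-18)
river: ρ → (-18,32,22)
river: ρ → (22,12,-28)
river: ρ → (-28,44,6)
river: ρ → (6,40,-42)
river: ρ → (-42,44,4)
river: ρ → (4,44,-42)
river: ρ → (-42,40,6)
river: ρ → (6,44,-28)
river: ρ → (-28,12,22)
closes: descent 0, river 18
min |a| on river = 2

2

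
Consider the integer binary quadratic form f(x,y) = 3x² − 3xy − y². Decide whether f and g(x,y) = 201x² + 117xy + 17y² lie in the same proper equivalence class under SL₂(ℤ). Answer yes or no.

D₁ = 21, D₂ = 21
river cycle of f (length 2): (-1, 3, 3), (3, 3, -1)
river cycle of g (length 2): (3, 3, -1), (-1, 3, 3)
cycles coincide ⇒ equivalent

yes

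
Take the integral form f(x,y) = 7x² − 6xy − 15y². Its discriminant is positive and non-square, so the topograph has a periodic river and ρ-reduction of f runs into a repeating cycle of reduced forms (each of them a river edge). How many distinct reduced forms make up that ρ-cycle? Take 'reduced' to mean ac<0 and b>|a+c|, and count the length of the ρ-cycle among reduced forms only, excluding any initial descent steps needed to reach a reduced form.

D = 456, ⌊√D⌋ = 21
descent: ρ → (-15,6,7)
descent: ρ → (7,8,-14)  [lands on river]
river: ρ → (-14,20,1)
river: ρ → (1,20,-14)
river: ρ → (-14,8,7)
river: ρ → (7,20,-2)
river: ρ → (-2,20,7)
ρ-cycle length = 6 (tail of 2 descent steps not counted)

6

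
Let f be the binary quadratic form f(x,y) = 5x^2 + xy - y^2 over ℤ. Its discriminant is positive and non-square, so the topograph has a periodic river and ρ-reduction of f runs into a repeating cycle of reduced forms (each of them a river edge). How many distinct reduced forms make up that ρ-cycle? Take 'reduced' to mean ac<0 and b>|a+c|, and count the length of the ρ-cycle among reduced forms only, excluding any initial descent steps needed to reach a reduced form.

D = 21, ⌊√D⌋ = 4
descent: ρ → (-1,3,3)  [lands on river]
river: ρ → (3,3,-1)
ρ-cycle length = 2 (tail of 1 descent step not counted)

2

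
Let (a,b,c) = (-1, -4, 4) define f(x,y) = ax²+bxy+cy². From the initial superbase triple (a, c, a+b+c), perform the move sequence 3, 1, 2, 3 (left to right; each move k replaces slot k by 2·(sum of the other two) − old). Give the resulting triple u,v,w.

start (-1,4,-1) = (f(1,0),f(0,1),f(1,1))
replace slot 3: 2·((-1)+4) − (-1) = 7 → (-1,4,7)
replace slot 1: 2·(4+7) − (-1) = 23 → (23,4,7)
replace slot 2: 2·(23+7) − 4 = 56 → (23,56,7)
replace slot 3: 2·(23+56) − 7 = 151 → (23,56,151)

23,56,151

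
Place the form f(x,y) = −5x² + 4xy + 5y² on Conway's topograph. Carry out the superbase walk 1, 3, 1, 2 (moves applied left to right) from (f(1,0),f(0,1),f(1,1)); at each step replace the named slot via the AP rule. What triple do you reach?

start (-5,5,4) = (f(1,0),f(0,1),f(1,1))
replace slot 1: 2·(5+4) − (-5) = 23 → (23,5,4)
replace slot 3: 2·(23+5) − 4 = 52 → (23,5,52)
replace slot 1: 2·(5+52) − 23 = 91 → (91,5,52)
replace slot 2: 2·(91+52) − 5 = 281 → (91,281,52)

91,281,52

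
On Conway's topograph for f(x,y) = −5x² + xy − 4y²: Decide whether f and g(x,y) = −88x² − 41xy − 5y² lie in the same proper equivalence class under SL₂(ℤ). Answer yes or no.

D₁ = -79, D₂ = -79
f is negative-definite; reduce −f:
−f: flip: (5,-1,4)→(4,1,5)
−f: reduced (well bottom): (4,1,5) with a≤c, −a<b≤a
flip sign back: reduced form of f is (-4,-1,-5)
g is negative-definite; reduce −g:
−g: flip: (88,41,5)→(5,-41,88)
−g: translate: b→-1 (≡-41 mod 10), so (5,-41,88)→(5,-1,4)
−g: flip: (5,-1,4)→(4,1,5)
−g: reduced (well bottom): (4,1,5) with a≤c, −a<b≤a
flip sign back: reduced form of g is (-4,-1,-5)
reduced forms (-4, -1, -5) vs (-4, -1, -5) ⇒ equivalent

yes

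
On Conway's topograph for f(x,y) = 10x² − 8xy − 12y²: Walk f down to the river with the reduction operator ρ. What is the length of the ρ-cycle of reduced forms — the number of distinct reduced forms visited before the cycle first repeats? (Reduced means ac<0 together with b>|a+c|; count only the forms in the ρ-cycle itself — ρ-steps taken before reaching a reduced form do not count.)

D = 544, ⌊√D⌋ = 23
descent: ρ → (-12,8,10)  [lands on river]
river: ρ → (10,12,-10)
river: ρ → (-10,8,12)
river: ρ → (12,16,-6)
river: ρ → (-6,20,6)
river: ρ → (6,16,-12)
ρ-cycle length = 6 (tail of 1 descent step not counted)

6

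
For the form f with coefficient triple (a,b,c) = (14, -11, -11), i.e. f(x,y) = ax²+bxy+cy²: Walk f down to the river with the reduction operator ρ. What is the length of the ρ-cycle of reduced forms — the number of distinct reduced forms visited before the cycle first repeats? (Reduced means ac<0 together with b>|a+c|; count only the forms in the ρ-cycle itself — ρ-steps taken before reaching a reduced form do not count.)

D = 737, ⌊√D⌋ = 27
descent: ρ → (-11,11,14)  [lands on river]
river: ρ → (14,17,-8)
river: ρ → (-8,15,16)
river: ρ → (16,17,-7)
river: ρ → (-7,25,4)
river: ρ → (4,23,-13)
river: ρ → (-13,3,14)
river: ρ → (14,25,-2)
river: ρ → (-2,27,1)
river: ρ → (1,27,-2)
river: ρ → (-2,25,14)
river: ρ → (14,3,-13)
river: ρ → (-13,23,4)
river: ρ → (4,25,-7)
river: ρ → (-7,17,16)
river: ρ → (16,15,-8)
river: ρ → (-8,17,14)
river: ρ → (14,11,-11)
ρ-cycle length = 18 (tail of 1 descent step not counted)

18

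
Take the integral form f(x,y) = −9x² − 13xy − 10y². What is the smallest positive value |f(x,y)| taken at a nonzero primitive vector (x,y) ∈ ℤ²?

translate: b→-5 (≡13 mod 18), so (9,13,10)→(9,-5,6)
flip: (9,-5,6)→(6,5,9)
reduced (well bottom): (6,5,9) with a≤c, −a<b≤a
well minimum |f| = |-6| = 6 (negative-definite)

6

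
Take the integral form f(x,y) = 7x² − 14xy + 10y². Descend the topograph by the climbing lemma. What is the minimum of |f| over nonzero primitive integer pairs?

translate: b→0 (≡-14 mod 14), so (7,-14,10)→(7,0,3)
flip: (7,0,3)→(3,0,7)
reduced (well bottom): (3,0,7) with a≤c, −a<b≤a
well minimum = a = 3

3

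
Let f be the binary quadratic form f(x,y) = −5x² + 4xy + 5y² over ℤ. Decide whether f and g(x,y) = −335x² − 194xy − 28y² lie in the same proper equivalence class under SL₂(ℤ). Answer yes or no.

D₁ = 116, D₂ = 116
river cycle of f (length 10): (5, 6, -4), (-4, 10, 1), (1, 10, -4), (-4, 6, 5), (5, 4, -5), (-5, 6, 4), (4, 10, -1), (-1, 10, 4), (4, 6, -5), (-5, 4, 5)
river cycle of g (length 10): (-5, 4, 5), (5, 6, -4), (-4, 10, 1), (1, 10, -4), (-4, 6, 5), (5, 4, -5), (-5, 6, 4), (4, 10, -1), (-1, 10, 4), (4, 6, -5)
cycles coincide ⇒ equivalent

yes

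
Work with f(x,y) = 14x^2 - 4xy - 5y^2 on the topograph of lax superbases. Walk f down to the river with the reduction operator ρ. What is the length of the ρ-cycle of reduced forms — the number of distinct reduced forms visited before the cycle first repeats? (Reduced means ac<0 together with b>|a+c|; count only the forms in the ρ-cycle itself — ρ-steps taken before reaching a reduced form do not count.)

D = 296, ⌊√D⌋ = 17
descent: ρ → (-5,14,5)  [lands on river]
river: ρ → (5,16,-2)
river: ρ → (-2,16,5)
river: ρ → (5,14,-5)
river: ρ → (-5,16,2)
river: ρ → (2,16,-5)
ρ-cycle length = 6 (tail of 1 descent step not counted)

6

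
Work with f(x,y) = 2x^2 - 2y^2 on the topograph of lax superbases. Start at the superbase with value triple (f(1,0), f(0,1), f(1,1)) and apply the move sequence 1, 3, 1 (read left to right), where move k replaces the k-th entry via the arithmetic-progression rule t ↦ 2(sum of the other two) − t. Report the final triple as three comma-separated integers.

start (2,-2,0) = (f(1,0),f(0,1),f(1,1))
replace slot 1: 2·((-2)+0) − 2 = -6 → (-6,-2,0)
replace slot 3: 2·((-6)+(-2)) − 0 = -16 → (-6,-2,-16)
replace slot 1: 2·((-2)+(-16)) − (-6) = -30 → (-30,-2,-16)

-30,-2,-16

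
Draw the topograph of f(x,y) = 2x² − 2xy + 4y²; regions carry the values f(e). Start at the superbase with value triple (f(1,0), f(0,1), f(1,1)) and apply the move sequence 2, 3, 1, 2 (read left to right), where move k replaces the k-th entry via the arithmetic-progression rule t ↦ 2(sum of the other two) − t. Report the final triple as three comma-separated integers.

start (2,4,4) = (f(1,0),f(0,1),f(1,1))
replace slot 2: 2·(2+4) − 4 = 8 → (2,8,4)
replace slot 3: 2·(2+8) − 4 = 16 → (2,8,16)
replace slot 1: 2·(8+16) − 2 = 46 → (46,8,16)
replace slot 2: 2·(46+16) − 8 = 116 → (46,116,16)

46,116,16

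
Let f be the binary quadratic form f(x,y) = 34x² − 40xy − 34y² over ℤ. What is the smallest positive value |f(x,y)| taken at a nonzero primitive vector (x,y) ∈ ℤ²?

descent: ρ → (-34,40,34)  [lands on river]
river: ρ → (34,28,-40)
river: ρ → (-40,52,22)
river: ρ → (22,36,-56)
river: ρ → (-56,76,2)
river: ρ → (2,76,-56)
river: ρ → (-56,36,22)
river: ρ → (22,52,-40)
river: ρ → (-40,28,34)
river: ρ → (34,40,-34)
river: ρ → (-34,28,40)
river: ρ → (40,52,-22)
river: ρ → (-22,36,56)
river: ρ → (56,76,-2)
river: ρ → (-2,76,56)
river: ρ → (56,36,-22)
river: ρ → (-22,52,40)
river: ρ → (40,28,-34)
closes: descent 1, river 18
min |a| on river = 2

2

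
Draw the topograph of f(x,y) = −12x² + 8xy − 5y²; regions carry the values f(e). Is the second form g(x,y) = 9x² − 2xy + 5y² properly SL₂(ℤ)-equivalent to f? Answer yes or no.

D₁ = -176, D₂ = -176
f is negative-definite; reduce −f:
−f: flip: (12,-8,5)→(5,8,12)
−f: translate: b→-2 (≡8 mod 10), so (5,8,12)→(5,-2,9)
−f: reduced (well bottom): (5,-2,9) with a≤c, −a<b≤a
flip sign back: reduced form of f is (-5,2,-9)
g: flip: (9,-2,5)→(5,2,9)
g: reduced (well bottom): (5,2,9) with a≤c, −a<b≤a
reduced forms (-5, 2, -9) vs (5, 2, 9) ⇒ inequivalent

no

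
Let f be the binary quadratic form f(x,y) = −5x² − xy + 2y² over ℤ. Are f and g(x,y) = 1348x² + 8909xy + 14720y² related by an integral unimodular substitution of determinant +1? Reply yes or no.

D₁ = 41, D₂ = 41
river cycle of f (length 10): (2, 5, -2), (-2, 3, 4), (4, 5, -1), (-1, 5, 4), (4, 3, -2), (-2, 5, 2), (2, 3, -4), (-4, 5, 1), (1, 5, -4), (-4, 3, 2)
river cycle of g (length 10): (1, 5, -4), (-4, 3, 2), (2, 5, -2), (-2, 3, 4), (4, 5, -1), (-1, 5, 4), (4, 3, -2), (-2, 5, 2), (2, 3, -4), (-4, 5, 1)
cycles coincide ⇒ equivalent

yes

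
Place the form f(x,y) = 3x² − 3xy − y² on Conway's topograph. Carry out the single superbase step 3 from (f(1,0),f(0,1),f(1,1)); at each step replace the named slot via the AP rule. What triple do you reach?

start (3,-1,-1) = (f(1,0),f(0,1),f(1,1))
replace slot 3: 2·(3+(-1)) − (-1) = 5 → (3,-1,5)

3,-1,5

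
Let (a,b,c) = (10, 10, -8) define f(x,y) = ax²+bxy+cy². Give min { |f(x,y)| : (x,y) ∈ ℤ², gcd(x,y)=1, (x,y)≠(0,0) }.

river: ρ → (-8,6,12)
river: ρ → (12,18,-2)
river: ρ → (-2,18,12)
river: ρ → (12,6,-8)
river: ρ → (-8,10,10)
river: ρ → (10,10,-8)
closes: descent 0, river 6
min |a| on river = 2

2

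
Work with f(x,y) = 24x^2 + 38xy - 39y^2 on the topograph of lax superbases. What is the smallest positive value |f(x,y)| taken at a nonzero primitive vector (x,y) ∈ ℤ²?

river: ρ → (-39,40,23)
river: ρ → (23,52,-27)
river: ρ → (-27,56,19)
river: ρ → (19,58,-24)
river: ρ → (-24,38,39)
river: ρ → (39,40,-23)
river: ρ → (-23,52,27)
river: ρ → (27,56,-19)
river: ρ → (-19,58,24)
river: ρ → (24,38,-39)
closes: descent 0, river 10
min |a| on river = 19

19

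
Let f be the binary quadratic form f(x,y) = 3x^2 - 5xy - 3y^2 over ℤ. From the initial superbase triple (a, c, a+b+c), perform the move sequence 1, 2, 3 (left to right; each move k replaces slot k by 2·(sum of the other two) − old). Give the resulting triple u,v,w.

start (3,-3,-5) = (f(1,0),f(0,1),f(1,1))
replace slot 1: 2·((-3)+(-5)) − 3 = -19 → (-19,-3,-5)
replace slot 2: 2·((-19)+(-5)) − (-3) = -45 → (-19,-45,-5)
replace slot 3: 2·((-19)+(-45)) − (-5) = -123 → (-19,-45,-123)

-19,-45,-123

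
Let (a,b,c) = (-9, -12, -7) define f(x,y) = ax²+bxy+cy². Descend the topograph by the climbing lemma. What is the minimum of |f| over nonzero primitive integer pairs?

translate: b→-6 (≡12 mod 18), so (9,12,7)→(9,-6,4)
flip: (9,-6,4)→(4,6,9)
translate: b→-2 (≡6 mod 8), so (4,6,9)→(4,-2,7)
reduced (well bottom): (4,-2,7) with a≤c, −a<b≤a
well minimum |f| = |-4| = 4 (negative-definite)

4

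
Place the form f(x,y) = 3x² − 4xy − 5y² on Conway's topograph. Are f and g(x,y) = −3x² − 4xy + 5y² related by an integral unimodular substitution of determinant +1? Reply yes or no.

D₁ = 76, D₂ = 76
river cycle of f (length 6): (-5, 4, 3), (3, 8, -1), (-1, 8, 3), (3, 4, -5), (-5, 6, 2), (2, 6, -5)
river cycle of g (length 6): (5, 4, -3), (-3, 8, 1), (1, 8, -3), (-3, 4, 5), (5, 6, -2), (-2, 6, 5)
cycles differ ⇒ inequivalent

no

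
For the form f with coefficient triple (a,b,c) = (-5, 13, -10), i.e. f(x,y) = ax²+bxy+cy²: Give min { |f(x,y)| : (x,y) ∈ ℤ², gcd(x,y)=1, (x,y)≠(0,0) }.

translate: b→-3 (≡-13 mod 10), so (5,-13,10)→(5,-3,2)
flip: (5,-3,2)→(2,3,5)
translate: b→-1 (≡3 mod 4), so (2,3,5)→(2,-1,4)
reduced (well bottom): (2,-1,4) with a≤c, −a<b≤a
well minimum |f| = |-2| = 2 (negative-definite)

2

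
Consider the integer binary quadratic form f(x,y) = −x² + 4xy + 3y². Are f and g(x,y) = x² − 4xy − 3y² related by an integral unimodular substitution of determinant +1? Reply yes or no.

D₁ = 28, D₂ = 28
river cycle of f (length 4): (3, 2, -2), (-2, 2, 3), (3, 4, -1), (-1, 4, 3)
river cycle of g (length 4): (-3, 4, 1), (1, 4, -3), (-3, 2, 2), (2, 2, -3)
cycles differ ⇒ inequivalent

no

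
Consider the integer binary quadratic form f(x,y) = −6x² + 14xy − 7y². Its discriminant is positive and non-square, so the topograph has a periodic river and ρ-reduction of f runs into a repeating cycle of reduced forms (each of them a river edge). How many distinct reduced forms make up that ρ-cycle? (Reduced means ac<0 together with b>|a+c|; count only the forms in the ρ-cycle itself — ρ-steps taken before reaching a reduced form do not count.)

D = 28, ⌊√D⌋ = 5
descent: ρ → (-7,0,1)
descent: ρ → (1,4,-3)  [lands on river]
river: ρ → (-3,2,2)
river: ρ → (2,2,-3)
river: ρ → (-3,4,1)
ρ-cycle length = 4 (tail of 2 descent steps not counted)

4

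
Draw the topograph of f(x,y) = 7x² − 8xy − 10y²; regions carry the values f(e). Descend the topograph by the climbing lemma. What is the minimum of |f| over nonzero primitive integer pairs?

descent: ρ → (-10,8,7)  [lands on river]
river: ρ → (7,6,-11)
river: ρ → (-11,16,2)
river: ρ → (2,16,-11)
river: ρ → (-11,6,7)
river: ρ → (7,8,-10)
river: ρ → (-10,12,5)
river: ρ → (5,18,-1)
river: ρ → (-1,18,5)
river: ρ → (5,12,-10)
closes: descent 1, river 10
min |a| on river = 1

1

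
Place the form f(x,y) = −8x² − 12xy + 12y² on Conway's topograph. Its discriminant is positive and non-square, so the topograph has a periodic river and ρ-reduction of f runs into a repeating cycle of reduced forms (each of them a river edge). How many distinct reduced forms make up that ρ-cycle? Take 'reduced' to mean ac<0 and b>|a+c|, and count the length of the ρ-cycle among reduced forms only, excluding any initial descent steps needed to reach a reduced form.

D = 528, ⌊√D⌋ = 22
descent: ρ → (12,12,-8)  [lands on river]
river: ρ → (-8,20,4)
river: ρ → (4,20,-8)
river: ρ → (-8,12,12)
ρ-cycle length = 4 (tail of 1 descent step not counted)

4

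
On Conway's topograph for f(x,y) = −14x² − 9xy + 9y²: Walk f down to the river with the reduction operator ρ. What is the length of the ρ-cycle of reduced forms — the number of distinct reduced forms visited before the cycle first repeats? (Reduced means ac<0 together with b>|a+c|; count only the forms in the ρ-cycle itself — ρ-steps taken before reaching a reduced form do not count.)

D = 585, ⌊√D⌋ = 24
descent: ρ → (9,9,-14)  [lands on river]
river: ρ → (-14,19,4)
river: ρ → (4,21,-9)
river: ρ → (-9,15,10)
river: ρ → (10,5,-14)
river: ρ → (-14,23,1)
river: ρ → (1,23,-14)
river: ρ → (-14,5,10)
river: ρ → (10,15,-9)
river: ρ → (-9,21,4)
river: ρ → (4,19,-14)
river: ρ → (-14,9,9)
ρ-cycle length = 12 (tail of 1 descent step not counted)

12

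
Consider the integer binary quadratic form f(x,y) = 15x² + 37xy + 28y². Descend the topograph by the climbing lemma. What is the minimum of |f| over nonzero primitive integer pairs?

translate: b→7 (≡37 mod 30), so (15,37,28)→(15,7,6)
flip: (15,7,6)→(6,-7,15)
translate: b→5 (≡-7 mod 12), so (6,-7,15)→(6,5,14)
reduced (well bottom): (6,5,14) with a≤c, −a<b≤a
well minimum = a = 6

6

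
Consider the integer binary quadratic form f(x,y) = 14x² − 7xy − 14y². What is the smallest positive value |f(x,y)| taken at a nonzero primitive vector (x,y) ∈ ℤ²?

descent: ρ → (-14,7,14)  [lands on river]
river: ρ → (14,21,-7)
river: ρ → (-7,21,14)
river: ρ → (14,7,-14)
river: ρ → (-14,21,7)
river: ρ → (7,21,-14)
closes: descent 1, river 6
min |a| on river = 7

7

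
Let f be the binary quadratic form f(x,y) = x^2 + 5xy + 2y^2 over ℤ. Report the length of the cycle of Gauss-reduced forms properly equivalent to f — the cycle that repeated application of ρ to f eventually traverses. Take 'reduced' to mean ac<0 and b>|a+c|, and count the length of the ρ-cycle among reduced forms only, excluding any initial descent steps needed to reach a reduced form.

D = 17, ⌊√D⌋ = 4
descent: ρ → (2,3,-1)  [lands on river]
river: ρ → (-1,3,2)
river: ρ → (2,1,-2)
river: ρ → (-2,3,1)
river: ρ → (1,3,-2)
river: ρ → (-2,1,2)
ρ-cycle length = 6 (tail of 1 descent step not counted)

6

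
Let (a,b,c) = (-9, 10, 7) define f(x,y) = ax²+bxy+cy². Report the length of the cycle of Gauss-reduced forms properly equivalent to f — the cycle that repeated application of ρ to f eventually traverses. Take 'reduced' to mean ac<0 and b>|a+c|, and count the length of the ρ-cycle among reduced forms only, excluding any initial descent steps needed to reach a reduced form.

D = 352, ⌊√D⌋ = 18
river: ρ → (7,18,-1)
river: ρ → (-1,18,7)
river: ρ → (7,10,-9)
river: ρ → (-9,8,8)
river: ρ → (8,8,-9)
river: ρ → (-9,10,7)
ρ-cycle length = 6 (tail of 0 descent steps not counted)

6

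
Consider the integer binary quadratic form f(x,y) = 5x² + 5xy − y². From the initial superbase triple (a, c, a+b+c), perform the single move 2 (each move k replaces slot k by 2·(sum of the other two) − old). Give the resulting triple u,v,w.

start (5,-1,9) = (f(1,0),f(0,1),f(1,1))
replace slot 2: 2·(5+9) − (-1) = 29 → (5,29,9)

5,29,9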